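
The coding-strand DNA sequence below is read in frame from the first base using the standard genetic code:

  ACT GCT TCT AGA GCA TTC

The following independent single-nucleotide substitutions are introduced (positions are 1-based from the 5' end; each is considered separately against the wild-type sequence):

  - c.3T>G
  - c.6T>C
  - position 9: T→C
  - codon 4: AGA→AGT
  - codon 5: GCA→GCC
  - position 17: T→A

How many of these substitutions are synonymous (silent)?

4

Codon 1: ACT (Thr) → ACG (Thr) — synonymous.
Codon 2: GCT (Ala) → GCC (Ala) — synonymous.
Codon 3: TCT (Ser) → TCC (Ser) — synonymous.
Codon 4: AGA (Arg) → AGT (Ser) — missense.
Codon 5: GCA (Ala) → GCC (Ala) — synonymous.
Codon 6: TTC (Phe) → TAC (Tyr) — missense.
Synonymous: 4 of 6.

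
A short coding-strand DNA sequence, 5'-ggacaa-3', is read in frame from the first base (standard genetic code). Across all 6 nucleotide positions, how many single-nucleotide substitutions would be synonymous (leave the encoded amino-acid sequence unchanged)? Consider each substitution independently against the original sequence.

Codon 1 (GGA, Gly): 3 synonymous substitutions.
Codon 2 (CAA, Gln): 1 synonymous substitution.
Total: 3 + 1 = 4.

4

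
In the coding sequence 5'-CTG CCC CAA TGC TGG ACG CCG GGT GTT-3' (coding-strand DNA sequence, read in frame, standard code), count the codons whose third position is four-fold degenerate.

Codon 1 CTG (Leu): third position 4-fold.
Codon 2 CCC (Pro): third position 4-fold.
Codon 3 CAA (Gln): third position 2-fold.
Codon 4 TGC (Cys): third position 2-fold.
Codon 5 TGG (Trp): third position 1-fold.
Codon 6 ACG (Thr): third position 4-fold.
Codon 7 CCG (Pro): third position 4-fold.
Codon 8 GGT (Gly): third position 4-fold.
Codon 9 GTT (Val): third position 4-fold.
Four-fold degenerate third positions: 6.

6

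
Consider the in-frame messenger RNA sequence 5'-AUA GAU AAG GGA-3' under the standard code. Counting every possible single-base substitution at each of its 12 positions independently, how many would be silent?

7

Codon 1 (AUA, Ile): 2 synonymous substitutions.
Codon 2 (GAU, Asp): 1 synonymous substitution.
Codon 3 (AAG, Lys): 1 synonymous substitution.
Codon 4 (GGA, Gly): 3 synonymous substitutions.
Total: 2 + 1 + 1 + 3 = 7.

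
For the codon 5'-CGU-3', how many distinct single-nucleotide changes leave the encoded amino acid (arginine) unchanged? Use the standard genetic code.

Position 1: none → 0 synonymous.
Position 2: none → 0 synonymous.
Position 3: CGC, CGA, CGG → 3 synonymous.
Total: 0 + 0 + 3 = 3.

3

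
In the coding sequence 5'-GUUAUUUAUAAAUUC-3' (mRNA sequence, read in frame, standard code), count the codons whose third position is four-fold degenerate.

1

Codon 1 GUU (Val): third position 4-fold.
Codon 2 AUU (Ile): third position 3-fold.
Codon 3 UAU (Tyr): third position 2-fold.
Codon 4 AAA (Lys): third position 2-fold.
Codon 5 UUC (Phe): third position 2-fold.
Four-fold degenerate third positions: 1.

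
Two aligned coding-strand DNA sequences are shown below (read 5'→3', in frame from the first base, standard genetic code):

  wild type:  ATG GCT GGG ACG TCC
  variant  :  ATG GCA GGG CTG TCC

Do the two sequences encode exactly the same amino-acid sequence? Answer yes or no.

no

Codon 1: ATG Met / ATG Met — identical.
Codon 2: GCT Ala / GCA Ala — synonymous.
Codon 3: GGG Gly / GGG Gly — identical.
Codon 4: ACG Thr / CTG Leu — nonsynonymous.
Codon 5: TCC Ser / TCC Ser — identical.
Nonsynonymous differences: 1 → different protein.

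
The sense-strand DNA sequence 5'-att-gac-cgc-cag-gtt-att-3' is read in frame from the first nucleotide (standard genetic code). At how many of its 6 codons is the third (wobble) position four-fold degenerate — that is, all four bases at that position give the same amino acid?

Codon 1 ATT (Ile): third position 3-fold.
Codon 2 GAC (Asp): third position 2-fold.
Codon 3 CGC (Arg): third position 4-fold.
Codon 4 CAG (Gln): third position 2-fold.
Codon 5 GTT (Val): third position 4-fold.
Codon 6 ATT (Ile): third position 3-fold.
Four-fold degenerate third positions: 2.

2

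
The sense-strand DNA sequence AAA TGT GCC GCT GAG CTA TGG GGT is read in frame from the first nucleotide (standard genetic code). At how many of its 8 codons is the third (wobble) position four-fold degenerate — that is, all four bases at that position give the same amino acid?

4

Codon 1 AAA (Lys): third position 2-fold.
Codon 2 TGT (Cys): third position 2-fold.
Codon 3 GCC (Ala): third position 4-fold.
Codon 4 GCT (Ala): third position 4-fold.
Codon 5 GAG (Glu): third position 2-fold.
Codon 6 CTA (Leu): third position 4-fold.
Codon 7 TGG (Trp): third position 1-fold.
Codon 8 GGT (Gly): third position 4-fold.
Four-fold degenerate third positions: 4.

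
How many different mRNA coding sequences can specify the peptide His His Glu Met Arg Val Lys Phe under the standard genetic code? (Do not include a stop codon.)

768

His: 2 codons.
His: 2 codons.
Glu: 2 codons.
Met: 1 codon.
Arg: 6 codons.
Val: 4 codons.
Lys: 2 codons.
Phe: 2 codons.
2 × 2 × 2 × 1 × 6 × 4 × 2 × 2 = 768.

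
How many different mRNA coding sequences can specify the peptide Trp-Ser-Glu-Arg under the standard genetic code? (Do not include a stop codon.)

72

Trp: 1 codon.
Ser: 6 codons.
Glu: 2 codons.
Arg: 6 codons.
1 × 6 × 2 × 6 = 72.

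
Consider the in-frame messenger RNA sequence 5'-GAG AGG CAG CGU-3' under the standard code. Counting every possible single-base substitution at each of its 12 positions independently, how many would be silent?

7

Codon 1 (GAG, Glu): 1 synonymous substitution.
Codon 2 (AGG, Arg): 2 synonymous substitutions.
Codon 3 (CAG, Gln): 1 synonymous substitution.
Codon 4 (CGU, Arg): 3 synonymous substitutions.
Total: 1 + 2 + 1 + 3 = 7.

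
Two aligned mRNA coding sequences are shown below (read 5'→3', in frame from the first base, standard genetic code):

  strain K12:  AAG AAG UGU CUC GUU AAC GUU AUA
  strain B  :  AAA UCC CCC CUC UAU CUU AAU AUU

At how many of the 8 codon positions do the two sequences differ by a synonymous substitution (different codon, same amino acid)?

Codon 1: AAG Lys / AAA Lys — synonymous.
Codon 2: AAG Lys / UCC Ser — nonsynonymous.
Codon 3: UGU Cys / CCC Pro — nonsynonymous.
Codon 4: CUC Leu / CUC Leu — identical.
Codon 5: GUU Val / UAU Tyr — nonsynonymous.
Codon 6: AAC Asn / CUU Leu — nonsynonymous.
Codon 7: GUU Val / AAU Asn — nonsynonymous.
Codon 8: AUA Ile / AUU Ile — synonymous.
Synonymous differences: 2.

2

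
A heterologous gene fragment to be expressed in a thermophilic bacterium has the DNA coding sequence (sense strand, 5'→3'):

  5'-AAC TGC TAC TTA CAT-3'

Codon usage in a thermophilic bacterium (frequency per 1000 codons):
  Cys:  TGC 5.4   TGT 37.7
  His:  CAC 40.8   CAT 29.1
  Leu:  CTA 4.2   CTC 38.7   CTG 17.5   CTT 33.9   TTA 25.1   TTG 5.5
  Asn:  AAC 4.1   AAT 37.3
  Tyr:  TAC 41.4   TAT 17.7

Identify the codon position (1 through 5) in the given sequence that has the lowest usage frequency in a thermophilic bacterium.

1

Codon 1 AAC (Asn): 4.1 per 1000.
Codon 2 TGC (Cys): 5.4 per 1000.
Codon 3 TAC (Tyr): 41.4 per 1000.
Codon 4 TTA (Leu): 25.1 per 1000.
Codon 5 CAT (His): 29.1 per 1000.
Lowest frequency is 4.1 at codon 1.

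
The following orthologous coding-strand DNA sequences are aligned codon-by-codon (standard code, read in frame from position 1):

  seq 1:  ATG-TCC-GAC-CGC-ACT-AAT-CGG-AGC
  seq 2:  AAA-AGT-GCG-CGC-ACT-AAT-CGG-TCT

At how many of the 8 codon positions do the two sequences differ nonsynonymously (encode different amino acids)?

Codon 1: ATG Met / AAA Lys — nonsynonymous.
Codon 2: TCC Ser / AGT Ser — synonymous.
Codon 3: GAC Asp / GCG Ala — nonsynonymous.
Codon 4: CGC Arg / CGC Arg — identical.
Codon 5: ACT Thr / ACT Thr — identical.
Codon 6: AAT Asn / AAT Asn — identical.
Codon 7: CGG Arg / CGG Arg — identical.
Codon 8: AGC Ser / TCT Ser — synonymous.
Nonsynonymous differences: 2.

2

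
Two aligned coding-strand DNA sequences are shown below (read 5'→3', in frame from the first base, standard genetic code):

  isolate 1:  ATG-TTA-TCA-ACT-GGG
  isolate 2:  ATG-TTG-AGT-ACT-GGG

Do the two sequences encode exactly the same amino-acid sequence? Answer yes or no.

yes

Codon 1: ATG Met / ATG Met — identical.
Codon 2: TTA Leu / TTG Leu — synonymous.
Codon 3: TCA Ser / AGT Ser — synonymous.
Codon 4: ACT Thr / ACT Thr — identical.
Codon 5: GGG Gly / GGG Gly — identical.
Nonsynonymous differences: 0 → same protein.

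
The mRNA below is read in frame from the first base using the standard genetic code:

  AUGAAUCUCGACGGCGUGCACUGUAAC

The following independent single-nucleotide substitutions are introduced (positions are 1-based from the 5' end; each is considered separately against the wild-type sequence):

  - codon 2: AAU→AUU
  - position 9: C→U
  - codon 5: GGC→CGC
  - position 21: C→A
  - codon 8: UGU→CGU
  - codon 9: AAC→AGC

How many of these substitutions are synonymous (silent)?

Codon 2: AAU (Asn) → AUU (Ile) — missense.
Codon 3: CUC (Leu) → CUU (Leu) — synonymous.
Codon 5: GGC (Gly) → CGC (Arg) — missense.
Codon 7: CAC (His) → CAA (Gln) — missense.
Codon 8: UGU (Cys) → CGU (Arg) — missense.
Codon 9: AAC (Asn) → AGC (Ser) — missense.
Synonymous: 1 of 6.

1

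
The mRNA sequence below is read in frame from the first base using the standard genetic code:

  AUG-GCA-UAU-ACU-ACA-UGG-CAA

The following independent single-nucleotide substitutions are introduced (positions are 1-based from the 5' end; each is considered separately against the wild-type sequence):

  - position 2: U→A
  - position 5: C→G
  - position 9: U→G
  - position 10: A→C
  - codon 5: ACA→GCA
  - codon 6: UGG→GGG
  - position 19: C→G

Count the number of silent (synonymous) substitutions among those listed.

0

Codon 1: AUG (Met) → AAG (Lys) — missense.
Codon 2: GCA (Ala) → GGA (Gly) — missense.
Codon 3: UAU (Tyr) → UAG (Stop) — nonsense.
Codon 4: ACU (Thr) → CCU (Pro) — missense.
Codon 5: ACA (Thr) → GCA (Ala) — missense.
Codon 6: UGG (Trp) → GGG (Gly) — missense.
Codon 7: CAA (Gln) → GAA (Glu) — missense.
Synonymous: 0 of 7.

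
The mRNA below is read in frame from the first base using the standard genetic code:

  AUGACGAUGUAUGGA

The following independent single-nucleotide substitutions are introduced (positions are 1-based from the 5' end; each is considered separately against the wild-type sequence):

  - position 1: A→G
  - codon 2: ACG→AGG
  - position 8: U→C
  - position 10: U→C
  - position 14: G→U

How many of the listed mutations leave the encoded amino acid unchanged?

0

Codon 1: AUG (Met) → GUG (Val) — missense.
Codon 2: ACG (Thr) → AGG (Arg) — missense.
Codon 3: AUG (Met) → ACG (Thr) — missense.
Codon 4: UAU (Tyr) → CAU (His) — missense.
Codon 5: GGA (Gly) → GUA (Val) — missense.
Synonymous: 0 of 5.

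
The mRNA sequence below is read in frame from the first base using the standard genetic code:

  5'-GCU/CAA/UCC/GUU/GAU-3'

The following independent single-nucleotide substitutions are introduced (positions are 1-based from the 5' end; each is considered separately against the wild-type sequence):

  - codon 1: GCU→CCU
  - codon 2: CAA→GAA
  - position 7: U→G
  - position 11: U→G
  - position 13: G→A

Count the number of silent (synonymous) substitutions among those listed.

Codon 1: GCU (Ala) → CCU (Pro) — missense.
Codon 2: CAA (Gln) → GAA (Glu) — missense.
Codon 3: UCC (Ser) → GCC (Ala) — missense.
Codon 4: GUU (Val) → GGU (Gly) — missense.
Codon 5: GAU (Asp) → AAU (Asn) — missense.
Synonymous: 0 of 5.

0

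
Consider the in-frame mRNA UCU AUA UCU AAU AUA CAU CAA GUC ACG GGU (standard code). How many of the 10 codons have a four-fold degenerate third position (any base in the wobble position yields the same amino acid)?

Codon 1 UCU (Ser): third position 4-fold.
Codon 2 AUA (Ile): third position 3-fold.
Codon 3 UCU (Ser): third position 4-fold.
Codon 4 AAU (Asn): third position 2-fold.
Codon 5 AUA (Ile): third position 3-fold.
Codon 6 CAU (His): third position 2-fold.
Codon 7 CAA (Gln): third position 2-fold.
Codon 8 GUC (Val): third position 4-fold.
Codon 9 ACG (Thr): third position 4-fold.
Codon 10 GGU (Gly): third position 4-fold.
Four-fold degenerate third positions: 5.

5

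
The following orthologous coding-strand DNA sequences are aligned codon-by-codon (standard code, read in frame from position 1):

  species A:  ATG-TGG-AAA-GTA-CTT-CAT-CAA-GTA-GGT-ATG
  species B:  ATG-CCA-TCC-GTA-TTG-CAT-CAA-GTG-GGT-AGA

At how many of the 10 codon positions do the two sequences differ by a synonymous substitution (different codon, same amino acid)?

Codon 1: ATG Met / ATG Met — identical.
Codon 2: TGG Trp / CCA Pro — nonsynonymous.
Codon 3: AAA Lys / TCC Ser — nonsynonymous.
Codon 4: GTA Val / GTA Val — identical.
Codon 5: CTT Leu / TTG Leu — synonymous.
Codon 6: CAT His / CAT His — identical.
Codon 7: CAA Gln / CAA Gln — identical.
Codon 8: GTA Val / GTG Val — synonymous.
Codon 9: GGT Gly / GGT Gly — identical.
Codon 10: ATG Met / AGA Arg — nonsynonymous.
Synonymous differences: 2.

2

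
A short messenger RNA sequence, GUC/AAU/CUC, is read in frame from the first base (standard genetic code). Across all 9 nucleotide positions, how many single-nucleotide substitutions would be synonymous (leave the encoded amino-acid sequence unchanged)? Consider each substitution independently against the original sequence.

Codon 1 (GUC, Val): 3 synonymous substitutions.
Codon 2 (AAU, Asn): 1 synonymous substitution.
Codon 3 (CUC, Leu): 3 synonymous substitutions.
Total: 3 + 1 + 3 = 7.

7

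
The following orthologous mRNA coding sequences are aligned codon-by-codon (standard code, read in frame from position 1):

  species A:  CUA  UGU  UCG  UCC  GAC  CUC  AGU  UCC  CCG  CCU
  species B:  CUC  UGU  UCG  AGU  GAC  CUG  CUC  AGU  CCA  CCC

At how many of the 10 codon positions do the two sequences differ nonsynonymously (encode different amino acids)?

1

Codon 1: CUA Leu / CUC Leu — synonymous.
Codon 2: UGU Cys / UGU Cys — identical.
Codon 3: UCG Ser / UCG Ser — identical.
Codon 4: UCC Ser / AGU Ser — synonymous.
Codon 5: GAC Asp / GAC Asp — identical.
Codon 6: CUC Leu / CUG Leu — synonymous.
Codon 7: AGU Ser / CUC Leu — nonsynonymous.
Codon 8: UCC Ser / AGU Ser — synonymous.
Codon 9: CCG Pro / CCA Pro — synonymous.
Codon 10: CCU Pro / CCC Pro — synonymous.
Nonsynonymous differences: 1.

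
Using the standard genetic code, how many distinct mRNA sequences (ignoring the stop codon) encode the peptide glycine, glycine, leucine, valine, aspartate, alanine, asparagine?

Gly: 4 codons.
Gly: 4 codons.
Leu: 6 codons.
Val: 4 codons.
Asp: 2 codons.
Ala: 4 codons.
Asn: 2 codons.
4 × 4 × 6 × 4 × 2 × 4 × 2 = 6144.

6144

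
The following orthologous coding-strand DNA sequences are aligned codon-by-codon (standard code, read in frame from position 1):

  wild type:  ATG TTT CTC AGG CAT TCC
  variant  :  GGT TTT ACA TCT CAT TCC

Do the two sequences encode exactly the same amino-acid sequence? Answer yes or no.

Codon 1: ATG Met / GGT Gly — nonsynonymous.
Codon 2: TTT Phe / TTT Phe — identical.
Codon 3: CTC Leu / ACA Thr — nonsynonymous.
Codon 4: AGG Arg / TCT Ser — nonsynonymous.
Codon 5: CAT His / CAT His — identical.
Codon 6: TCC Ser / TCC Ser — identical.
Nonsynonymous differences: 3 → different protein.

no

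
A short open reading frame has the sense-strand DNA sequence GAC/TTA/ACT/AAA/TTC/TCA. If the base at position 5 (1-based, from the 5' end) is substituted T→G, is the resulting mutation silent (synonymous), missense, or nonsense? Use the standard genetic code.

nonsense

Position 5 falls in codon 2: TTA → Leu.
After the substitution the codon is TGA → Stop.
The new codon is a stop codon, so this is a nonsense mutation.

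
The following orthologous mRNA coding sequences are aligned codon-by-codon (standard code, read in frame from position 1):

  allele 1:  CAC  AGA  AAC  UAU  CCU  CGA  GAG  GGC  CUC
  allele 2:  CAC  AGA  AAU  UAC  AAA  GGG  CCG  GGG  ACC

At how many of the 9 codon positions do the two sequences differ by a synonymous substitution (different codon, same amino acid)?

3

Codon 1: CAC His / CAC His — identical.
Codon 2: AGA Arg / AGA Arg — identical.
Codon 3: AAC Asn / AAU Asn — synonymous.
Codon 4: UAU Tyr / UAC Tyr — synonymous.
Codon 5: CCU Pro / AAA Lys — nonsynonymous.
Codon 6: CGA Arg / GGG Gly — nonsynonymous.
Codon 7: GAG Glu / CCG Pro — nonsynonymous.
Codon 8: GGC Gly / GGG Gly — synonymous.
Codon 9: CUC Leu / ACC Thr — nonsynonymous.
Synonymous differences: 3.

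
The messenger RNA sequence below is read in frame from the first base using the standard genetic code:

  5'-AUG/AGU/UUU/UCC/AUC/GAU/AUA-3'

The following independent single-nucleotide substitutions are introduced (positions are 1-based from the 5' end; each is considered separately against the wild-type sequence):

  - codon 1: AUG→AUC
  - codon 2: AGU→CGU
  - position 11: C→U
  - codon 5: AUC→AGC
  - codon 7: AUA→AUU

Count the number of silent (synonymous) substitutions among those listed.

Codon 1: AUG (Met) → AUC (Ile) — missense.
Codon 2: AGU (Ser) → CGU (Arg) — missense.
Codon 4: UCC (Ser) → UUC (Phe) — missense.
Codon 5: AUC (Ile) → AGC (Ser) — missense.
Codon 7: AUA (Ile) → AUU (Ile) — synonymous.
Synonymous: 1 of 5.

1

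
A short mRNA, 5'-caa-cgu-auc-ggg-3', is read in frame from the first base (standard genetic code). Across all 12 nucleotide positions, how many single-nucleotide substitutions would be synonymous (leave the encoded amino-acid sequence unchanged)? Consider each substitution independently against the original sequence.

9

Codon 1 (CAA, Gln): 1 synonymous substitution.
Codon 2 (CGU, Arg): 3 synonymous substitutions.
Codon 3 (AUC, Ile): 2 synonymous substitutions.
Codon 4 (GGG, Gly): 3 synonymous substitutions.
Total: 1 + 3 + 2 + 3 = 9.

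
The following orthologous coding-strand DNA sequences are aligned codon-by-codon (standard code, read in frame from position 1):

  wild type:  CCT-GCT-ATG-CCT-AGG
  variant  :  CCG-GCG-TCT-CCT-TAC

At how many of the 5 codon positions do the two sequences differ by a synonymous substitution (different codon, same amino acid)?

2

Codon 1: CCT Pro / CCG Pro — synonymous.
Codon 2: GCT Ala / GCG Ala — synonymous.
Codon 3: ATG Met / TCT Ser — nonsynonymous.
Codon 4: CCT Pro / CCT Pro — identical.
Codon 5: AGG Arg / TAC Tyr — nonsynonymous.
Synonymous differences: 2.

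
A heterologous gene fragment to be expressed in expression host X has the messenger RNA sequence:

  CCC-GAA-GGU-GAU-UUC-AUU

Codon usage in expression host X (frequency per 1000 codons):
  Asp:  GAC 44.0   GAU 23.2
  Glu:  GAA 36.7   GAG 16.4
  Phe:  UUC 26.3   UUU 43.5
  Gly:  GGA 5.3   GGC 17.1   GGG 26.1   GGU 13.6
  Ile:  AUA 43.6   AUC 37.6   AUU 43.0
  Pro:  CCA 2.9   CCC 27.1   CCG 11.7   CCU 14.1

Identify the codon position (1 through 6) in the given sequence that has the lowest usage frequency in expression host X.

3

Codon 1 CCC (Pro): 27.1 per 1000.
Codon 2 GAA (Glu): 36.7 per 1000.
Codon 3 GGU (Gly): 13.6 per 1000.
Codon 4 GAU (Asp): 23.2 per 1000.
Codon 5 UUC (Phe): 26.3 per 1000.
Codon 6 AUU (Ile): 43.0 per 1000.
Lowest frequency is 13.6 at codon 3.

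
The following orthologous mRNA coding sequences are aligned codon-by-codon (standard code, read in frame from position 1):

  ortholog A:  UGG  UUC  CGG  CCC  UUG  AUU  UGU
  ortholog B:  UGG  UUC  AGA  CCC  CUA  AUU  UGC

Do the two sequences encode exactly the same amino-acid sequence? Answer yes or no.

Codon 1: UGG Trp / UGG Trp — identical.
Codon 2: UUC Phe / UUC Phe — identical.
Codon 3: CGG Arg / AGA Arg — synonymous.
Codon 4: CCC Pro / CCC Pro — identical.
Codon 5: UUG Leu / CUA Leu — synonymous.
Codon 6: AUU Ile / AUU Ile — identical.
Codon 7: UGU Cys / UGC Cys — synonymous.
Nonsynonymous differences: 0 → same protein.

yes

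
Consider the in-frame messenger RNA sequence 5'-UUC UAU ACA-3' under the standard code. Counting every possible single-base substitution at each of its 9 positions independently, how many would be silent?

5

Codon 1 (UUC, Phe): 1 synonymous substitution.
Codon 2 (UAU, Tyr): 1 synonymous substitution.
Codon 3 (ACA, Thr): 3 synonymous substitutions.
Total: 1 + 1 + 3 = 5.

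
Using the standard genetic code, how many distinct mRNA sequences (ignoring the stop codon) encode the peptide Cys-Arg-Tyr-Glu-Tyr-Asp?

Cys: 2 codons.
Arg: 6 codons.
Tyr: 2 codons.
Glu: 2 codons.
Tyr: 2 codons.
Asp: 2 codons.
2 × 6 × 2 × 2 × 2 × 2 = 192.

192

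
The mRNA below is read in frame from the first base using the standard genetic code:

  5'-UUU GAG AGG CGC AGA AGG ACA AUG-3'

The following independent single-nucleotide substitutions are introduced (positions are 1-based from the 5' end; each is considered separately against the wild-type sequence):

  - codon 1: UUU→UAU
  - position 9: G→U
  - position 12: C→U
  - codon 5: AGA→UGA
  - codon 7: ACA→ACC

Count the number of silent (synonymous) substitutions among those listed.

2

Codon 1: UUU (Phe) → UAU (Tyr) — missense.
Codon 3: AGG (Arg) → AGU (Ser) — missense.
Codon 4: CGC (Arg) → CGU (Arg) — synonymous.
Codon 5: AGA (Arg) → UGA (Stop) — nonsense.
Codon 7: ACA (Thr) → ACC (Thr) — synonymous.
Synonymous: 2 of 5.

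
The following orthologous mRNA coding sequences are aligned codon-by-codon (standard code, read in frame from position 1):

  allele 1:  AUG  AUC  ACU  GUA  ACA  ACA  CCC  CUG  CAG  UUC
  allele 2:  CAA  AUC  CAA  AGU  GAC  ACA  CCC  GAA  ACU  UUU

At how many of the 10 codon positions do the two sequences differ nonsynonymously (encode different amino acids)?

6

Codon 1: AUG Met / CAA Gln — nonsynonymous.
Codon 2: AUC Ile / AUC Ile — identical.
Codon 3: ACU Thr / CAA Gln — nonsynonymous.
Codon 4: GUA Val / AGU Ser — nonsynonymous.
Codon 5: ACA Thr / GAC Asp — nonsynonymous.
Codon 6: ACA Thr / ACA Thr — identical.
Codon 7: CCC Pro / CCC Pro — identical.
Codon 8: CUG Leu / GAA Glu — nonsynonymous.
Codon 9: CAG Gln / ACU Thr — nonsynonymous.
Codon 10: UUC Phe / UUU Phe — synonymous.
Nonsynonymous differences: 6.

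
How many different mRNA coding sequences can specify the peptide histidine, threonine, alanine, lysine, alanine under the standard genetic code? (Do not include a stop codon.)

256

His: 2 codons.
Thr: 4 codons.
Ala: 4 codons.
Lys: 2 codons.
Ala: 4 codons.
2 × 4 × 4 × 2 × 4 = 256.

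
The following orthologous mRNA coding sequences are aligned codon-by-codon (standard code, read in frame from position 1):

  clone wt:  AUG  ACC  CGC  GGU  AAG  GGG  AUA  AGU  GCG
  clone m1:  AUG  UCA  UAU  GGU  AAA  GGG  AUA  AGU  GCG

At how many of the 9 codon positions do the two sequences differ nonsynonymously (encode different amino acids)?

2

Codon 1: AUG Met / AUG Met — identical.
Codon 2: ACC Thr / UCA Ser — nonsynonymous.
Codon 3: CGC Arg / UAU Tyr — nonsynonymous.
Codon 4: GGU Gly / GGU Gly — identical.
Codon 5: AAG Lys / AAA Lys — synonymous.
Codon 6: GGG Gly / GGG Gly — identical.
Codon 7: AUA Ile / AUA Ile — identical.
Codon 8: AGU Ser / AGU Ser — identical.
Codon 9: GCG Ala / GCG Ala — identical.
Nonsynonymous differences: 2.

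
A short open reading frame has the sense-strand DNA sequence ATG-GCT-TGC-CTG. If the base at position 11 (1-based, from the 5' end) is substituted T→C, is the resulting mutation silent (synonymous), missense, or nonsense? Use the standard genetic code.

missense

Position 11 falls in codon 4: CTG → Leu.
After the substitution the codon is CCG → Pro.
Leu ≠ Pro, so this is a missense mutation.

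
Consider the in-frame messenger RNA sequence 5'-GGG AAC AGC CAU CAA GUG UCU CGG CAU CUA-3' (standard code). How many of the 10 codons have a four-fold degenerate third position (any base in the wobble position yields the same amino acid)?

Codon 1 GGG (Gly): third position 4-fold.
Codon 2 AAC (Asn): third position 2-fold.
Codon 3 AGC (Ser): third position 2-fold.
Codon 4 CAU (His): third position 2-fold.
Codon 5 CAA (Gln): third position 2-fold.
Codon 6 GUG (Val): third position 4-fold.
Codon 7 UCU (Ser): third position 4-fold.
Codon 8 CGG (Arg): third position 4-fold.
Codon 9 CAU (His): third position 2-fold.
Codon 10 CUA (Leu): third position 4-fold.
Four-fold degenerate third positions: 5.

5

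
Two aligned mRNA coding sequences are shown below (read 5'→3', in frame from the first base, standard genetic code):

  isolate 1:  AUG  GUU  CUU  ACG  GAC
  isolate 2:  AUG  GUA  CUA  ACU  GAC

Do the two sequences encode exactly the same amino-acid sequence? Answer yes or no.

yes

Codon 1: AUG Met / AUG Met — identical.
Codon 2: GUU Val / GUA Val — synonymous.
Codon 3: CUU Leu / CUA Leu — synonymous.
Codon 4: ACG Thr / ACU Thr — synonymous.
Codon 5: GAC Asp / GAC Asp — identical.
Nonsynonymous differences: 0 → same protein.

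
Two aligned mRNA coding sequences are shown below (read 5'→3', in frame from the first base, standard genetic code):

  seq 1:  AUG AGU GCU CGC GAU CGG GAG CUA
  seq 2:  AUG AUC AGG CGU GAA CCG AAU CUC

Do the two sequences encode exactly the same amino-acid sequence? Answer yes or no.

Codon 1: AUG Met / AUG Met — identical.
Codon 2: AGU Ser / AUC Ile — nonsynonymous.
Codon 3: GCU Ala / AGG Arg — nonsynonymous.
Codon 4: CGC Arg / CGU Arg — synonymous.
Codon 5: GAU Asp / GAA Glu — nonsynonymous.
Codon 6: CGG Arg / CCG Pro — nonsynonymous.
Codon 7: GAG Glu / AAU Asn — nonsynonymous.
Codon 8: CUA Leu / CUC Leu — synonymous.
Nonsynonymous differences: 5 → different protein.

no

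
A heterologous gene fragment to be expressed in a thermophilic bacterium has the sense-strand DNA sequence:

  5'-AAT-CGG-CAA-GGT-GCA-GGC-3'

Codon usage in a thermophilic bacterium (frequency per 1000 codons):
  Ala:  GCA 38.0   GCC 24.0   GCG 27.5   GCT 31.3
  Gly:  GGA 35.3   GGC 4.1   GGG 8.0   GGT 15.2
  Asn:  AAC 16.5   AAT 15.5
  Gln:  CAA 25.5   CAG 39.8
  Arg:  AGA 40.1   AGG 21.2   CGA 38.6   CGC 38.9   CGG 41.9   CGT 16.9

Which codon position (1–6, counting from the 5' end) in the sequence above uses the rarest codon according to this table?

6

Codon 1 AAT (Asn): 15.5 per 1000.
Codon 2 CGG (Arg): 41.9 per 1000.
Codon 3 CAA (Gln): 25.5 per 1000.
Codon 4 GGT (Gly): 15.2 per 1000.
Codon 5 GCA (Ala): 38.0 per 1000.
Codon 6 GGC (Gly): 4.1 per 1000.
Lowest frequency is 4.1 at codon 6.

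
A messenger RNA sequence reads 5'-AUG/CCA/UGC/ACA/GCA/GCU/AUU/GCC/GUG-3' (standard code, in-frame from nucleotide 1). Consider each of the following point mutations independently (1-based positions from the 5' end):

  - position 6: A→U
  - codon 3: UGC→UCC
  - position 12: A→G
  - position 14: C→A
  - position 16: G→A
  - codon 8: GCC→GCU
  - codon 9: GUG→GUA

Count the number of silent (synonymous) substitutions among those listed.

4

Codon 2: CCA (Pro) → CCU (Pro) — synonymous.
Codon 3: UGC (Cys) → UCC (Ser) — missense.
Codon 4: ACA (Thr) → ACG (Thr) — synonymous.
Codon 5: GCA (Ala) → GAA (Glu) — missense.
Codon 6: GCU (Ala) → ACU (Thr) — missense.
Codon 8: GCC (Ala) → GCU (Ala) — synonymous.
Codon 9: GUG (Val) → GUA (Val) — synonymous.
Synonymous: 4 of 7.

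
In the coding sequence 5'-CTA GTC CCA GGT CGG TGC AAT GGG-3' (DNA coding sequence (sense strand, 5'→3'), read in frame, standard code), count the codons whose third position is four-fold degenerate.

Codon 1 CTA (Leu): third position 4-fold.
Codon 2 GTC (Val): third position 4-fold.
Codon 3 CCA (Pro): third position 4-fold.
Codon 4 GGT (Gly): third position 4-fold.
Codon 5 CGG (Arg): third position 4-fold.
Codon 6 TGC (Cys): third position 2-fold.
Codon 7 AAT (Asn): third position 2-fold.
Codon 8 GGG (Gly): third position 4-fold.
Four-fold degenerate third positions: 6.

6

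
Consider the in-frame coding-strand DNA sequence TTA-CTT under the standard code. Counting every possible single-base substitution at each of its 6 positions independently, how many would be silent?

5

Codon 1 (TTA, Leu): 2 synonymous substitutions.
Codon 2 (CTT, Leu): 3 synonymous substitutions.
Total: 2 + 3 = 5.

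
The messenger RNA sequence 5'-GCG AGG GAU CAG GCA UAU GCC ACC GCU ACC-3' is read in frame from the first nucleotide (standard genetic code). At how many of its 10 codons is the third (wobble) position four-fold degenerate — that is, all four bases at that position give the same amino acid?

6

Codon 1 GCG (Ala): third position 4-fold.
Codon 2 AGG (Arg): third position 2-fold.
Codon 3 GAU (Asp): third position 2-fold.
Codon 4 CAG (Gln): third position 2-fold.
Codon 5 GCA (Ala): third position 4-fold.
Codon 6 UAU (Tyr): third position 2-fold.
Codon 7 GCC (Ala): third position 4-fold.
Codon 8 ACC (Thr): third position 4-fold.
Codon 9 GCU (Ala): third position 4-fold.
Codon 10 ACC (Thr): third position 4-fold.
Four-fold degenerate third positions: 6.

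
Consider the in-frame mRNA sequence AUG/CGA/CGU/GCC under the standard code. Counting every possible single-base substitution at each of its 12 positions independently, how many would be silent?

Codon 1 (AUG, Met): 0 synonymous substitutions.
Codon 2 (CGA, Arg): 4 synonymous substitutions.
Codon 3 (CGU, Arg): 3 synonymous substitutions.
Codon 4 (GCC, Ala): 3 synonymous substitutions.
Total: 0 + 4 + 3 + 3 = 10.

10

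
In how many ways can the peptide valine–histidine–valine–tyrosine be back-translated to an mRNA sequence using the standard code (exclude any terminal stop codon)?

Val: 4 codons.
His: 2 codons.
Val: 4 codons.
Tyr: 2 codons.
4 × 2 × 4 × 2 = 64.

64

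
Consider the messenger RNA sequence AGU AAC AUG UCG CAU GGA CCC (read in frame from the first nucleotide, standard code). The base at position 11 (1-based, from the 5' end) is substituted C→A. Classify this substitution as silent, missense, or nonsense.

Position 11 falls in codon 4: UCG → Ser.
After the substitution the codon is UAG → Stop.
The new codon is a stop codon, so this is a nonsense mutation.

nonsense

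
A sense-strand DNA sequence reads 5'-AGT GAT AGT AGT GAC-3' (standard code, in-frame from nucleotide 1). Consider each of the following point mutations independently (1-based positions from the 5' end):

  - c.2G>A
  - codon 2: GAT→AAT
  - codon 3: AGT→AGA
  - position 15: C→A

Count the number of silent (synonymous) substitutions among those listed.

0

Codon 1: AGT (Ser) → AAT (Asn) — missense.
Codon 2: GAT (Asp) → AAT (Asn) — missense.
Codon 3: AGT (Ser) → AGA (Arg) — missense.
Codon 5: GAC (Asp) → GAA (Glu) — missense.
Synonymous: 0 of 4.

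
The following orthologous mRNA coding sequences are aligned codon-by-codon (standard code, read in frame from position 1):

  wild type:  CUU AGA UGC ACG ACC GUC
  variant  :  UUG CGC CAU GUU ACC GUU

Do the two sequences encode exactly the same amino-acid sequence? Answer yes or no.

Codon 1: CUU Leu / UUG Leu — synonymous.
Codon 2: AGA Arg / CGC Arg — synonymous.
Codon 3: UGC Cys / CAU His — nonsynonymous.
Codon 4: ACG Thr / GUU Val — nonsynonymous.
Codon 5: ACC Thr / ACC Thr — identical.
Codon 6: GUC Val / GUU Val — synonymous.
Nonsynonymous differences: 2 → different protein.

no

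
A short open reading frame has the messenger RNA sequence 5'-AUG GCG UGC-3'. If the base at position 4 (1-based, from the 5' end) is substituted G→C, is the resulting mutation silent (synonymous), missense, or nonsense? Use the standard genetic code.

Position 4 falls in codon 2: GCG → Ala.
After the substitution the codon is CCG → Pro.
Ala ≠ Pro, so this is a missense mutation.

missense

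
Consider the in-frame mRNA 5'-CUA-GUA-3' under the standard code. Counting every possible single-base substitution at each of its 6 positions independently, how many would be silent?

7

Codon 1 (CUA, Leu): 4 synonymous substitutions.
Codon 2 (GUA, Val): 3 synonymous substitutions.
Total: 4 + 3 = 7.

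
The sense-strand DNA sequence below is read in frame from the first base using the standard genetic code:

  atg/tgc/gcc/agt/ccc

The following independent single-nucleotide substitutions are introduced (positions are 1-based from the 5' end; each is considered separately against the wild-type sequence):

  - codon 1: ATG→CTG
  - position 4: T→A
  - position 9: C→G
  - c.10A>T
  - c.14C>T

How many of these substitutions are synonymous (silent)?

Codon 1: ATG (Met) → CTG (Leu) — missense.
Codon 2: TGC (Cys) → AGC (Ser) — missense.
Codon 3: GCC (Ala) → GCG (Ala) — synonymous.
Codon 4: AGT (Ser) → TGT (Cys) — missense.
Codon 5: CCC (Pro) → CTC (Leu) — missense.
Synonymous: 1 of 5.

1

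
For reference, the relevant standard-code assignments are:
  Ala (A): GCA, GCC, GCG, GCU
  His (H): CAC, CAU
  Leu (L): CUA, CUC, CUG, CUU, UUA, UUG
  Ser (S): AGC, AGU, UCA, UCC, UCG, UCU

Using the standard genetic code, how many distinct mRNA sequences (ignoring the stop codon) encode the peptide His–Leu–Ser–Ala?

288

His: 2 codons.
Leu: 6 codons.
Ser: 6 codons.
Ala: 4 codons.
2 × 6 × 6 × 4 = 288.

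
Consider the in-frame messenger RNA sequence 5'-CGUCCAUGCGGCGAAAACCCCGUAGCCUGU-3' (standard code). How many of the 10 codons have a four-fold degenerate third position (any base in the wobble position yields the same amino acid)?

Codon 1 CGU (Arg): third position 4-fold.
Codon 2 CCA (Pro): third position 4-fold.
Codon 3 UGC (Cys): third position 2-fold.
Codon 4 GGC (Gly): third position 4-fold.
Codon 5 GAA (Glu): third position 2-fold.
Codon 6 AAC (Asn): third position 2-fold.
Codon 7 CCC (Pro): third position 4-fold.
Codon 8 GUA (Val): third position 4-fold.
Codon 9 GCC (Ala): third position 4-fold.
Codon 10 UGU (Cys): third position 2-fold.
Four-fold degenerate third positions: 6.

6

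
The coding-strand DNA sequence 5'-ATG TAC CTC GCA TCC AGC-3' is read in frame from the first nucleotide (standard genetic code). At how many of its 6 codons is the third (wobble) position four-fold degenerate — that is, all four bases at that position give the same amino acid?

3

Codon 1 ATG (Met): third position 1-fold.
Codon 2 TAC (Tyr): third position 2-fold.
Codon 3 CTC (Leu): third position 4-fold.
Codon 4 GCA (Ala): third position 4-fold.
Codon 5 TCC (Ser): third position 4-fold.
Codon 6 AGC (Ser): third position 2-fold.
Four-fold degenerate third positions: 3.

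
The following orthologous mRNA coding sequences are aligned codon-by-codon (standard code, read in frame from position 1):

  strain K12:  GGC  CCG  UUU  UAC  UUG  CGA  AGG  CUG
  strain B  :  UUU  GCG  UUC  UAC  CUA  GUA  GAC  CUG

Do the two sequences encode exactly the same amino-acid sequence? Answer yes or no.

no

Codon 1: GGC Gly / UUU Phe — nonsynonymous.
Codon 2: CCG Pro / GCG Ala — nonsynonymous.
Codon 3: UUU Phe / UUC Phe — synonymous.
Codon 4: UAC Tyr / UAC Tyr — identical.
Codon 5: UUG Leu / CUA Leu — synonymous.
Codon 6: CGA Arg / GUA Val — nonsynonymous.
Codon 7: AGG Arg / GAC Asp — nonsynonymous.
Codon 8: CUG Leu / CUG Leu — identical.
Nonsynonymous differences: 4 → different protein.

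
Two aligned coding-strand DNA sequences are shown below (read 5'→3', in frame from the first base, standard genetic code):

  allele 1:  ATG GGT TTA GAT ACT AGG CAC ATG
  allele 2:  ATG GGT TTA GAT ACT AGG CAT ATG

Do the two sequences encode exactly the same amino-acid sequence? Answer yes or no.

Codon 1: ATG Met / ATG Met — identical.
Codon 2: GGT Gly / GGT Gly — identical.
Codon 3: TTA Leu / TTA Leu — identical.
Codon 4: GAT Asp / GAT Asp — identical.
Codon 5: ACT Thr / ACT Thr — identical.
Codon 6: AGG Arg / AGG Arg — identical.
Codon 7: CAC His / CAT His — synonymous.
Codon 8: ATG Met / ATG Met — identical.
Nonsynonymous differences: 0 → same protein.

yes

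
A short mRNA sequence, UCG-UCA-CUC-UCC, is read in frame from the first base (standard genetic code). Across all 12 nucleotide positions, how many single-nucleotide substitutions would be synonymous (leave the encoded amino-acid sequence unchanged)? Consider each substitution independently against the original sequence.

12

Codon 1 (UCG, Ser): 3 synonymous substitutions.
Codon 2 (UCA, Ser): 3 synonymous substitutions.
Codon 3 (CUC, Leu): 3 synonymous substitutions.
Codon 4 (UCC, Ser): 3 synonymous substitutions.
Total: 3 + 3 + 3 + 3 = 12.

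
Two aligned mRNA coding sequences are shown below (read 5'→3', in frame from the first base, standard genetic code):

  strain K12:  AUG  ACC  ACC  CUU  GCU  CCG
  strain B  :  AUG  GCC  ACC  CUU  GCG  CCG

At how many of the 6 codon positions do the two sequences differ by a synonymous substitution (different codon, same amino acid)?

Codon 1: AUG Met / AUG Met — identical.
Codon 2: ACC Thr / GCC Ala — nonsynonymous.
Codon 3: ACC Thr / ACC Thr — identical.
Codon 4: CUU Leu / CUU Leu — identical.
Codon 5: GCU Ala / GCG Ala — synonymous.
Codon 6: CCG Pro / CCG Pro — identical.
Synonymous differences: 1.

1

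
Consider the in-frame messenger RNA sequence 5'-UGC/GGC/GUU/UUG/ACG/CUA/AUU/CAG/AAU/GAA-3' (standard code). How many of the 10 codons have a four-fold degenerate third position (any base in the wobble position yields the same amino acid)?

Codon 1 UGC (Cys): third position 2-fold.
Codon 2 GGC (Gly): third position 4-fold.
Codon 3 GUU (Val): third position 4-fold.
Codon 4 UUG (Leu): third position 2-fold.
Codon 5 ACG (Thr): third position 4-fold.
Codon 6 CUA (Leu): third position 4-fold.
Codon 7 AUU (Ile): third position 3-fold.
Codon 8 CAG (Gln): third position 2-fold.
Codon 9 AAU (Asn): third position 2-fold.
Codon 10 GAA (Glu): third position 2-fold.
Four-fold degenerate third positions: 4.

4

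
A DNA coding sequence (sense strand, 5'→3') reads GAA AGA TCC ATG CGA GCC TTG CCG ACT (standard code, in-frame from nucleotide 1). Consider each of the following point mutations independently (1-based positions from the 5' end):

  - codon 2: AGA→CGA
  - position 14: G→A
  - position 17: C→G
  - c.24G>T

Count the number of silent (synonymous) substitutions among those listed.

2

Codon 2: AGA (Arg) → CGA (Arg) — synonymous.
Codon 5: CGA (Arg) → CAA (Gln) — missense.
Codon 6: GCC (Ala) → GGC (Gly) — missense.
Codon 8: CCG (Pro) → CCT (Pro) — synonymous.
Synonymous: 2 of 4.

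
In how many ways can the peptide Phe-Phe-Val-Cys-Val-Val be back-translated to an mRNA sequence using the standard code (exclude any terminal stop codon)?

Phe: 2 codons.
Phe: 2 codons.
Val: 4 codons.
Cys: 2 codons.
Val: 4 codons.
Val: 4 codons.
2 × 2 × 4 × 2 × 4 × 4 = 512.

512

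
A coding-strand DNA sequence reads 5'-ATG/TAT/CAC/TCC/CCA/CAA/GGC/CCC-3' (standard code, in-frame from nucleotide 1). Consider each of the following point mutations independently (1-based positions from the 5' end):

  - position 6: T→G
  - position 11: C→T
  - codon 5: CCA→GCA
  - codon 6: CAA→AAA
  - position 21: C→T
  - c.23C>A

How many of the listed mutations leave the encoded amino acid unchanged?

Codon 2: TAT (Tyr) → TAG (Stop) — nonsense.
Codon 4: TCC (Ser) → TTC (Phe) — missense.
Codon 5: CCA (Pro) → GCA (Ala) — missense.
Codon 6: CAA (Gln) → AAA (Lys) — missense.
Codon 7: GGC (Gly) → GGT (Gly) — synonymous.
Codon 8: CCC (Pro) → CAC (His) — missense.
Synonymous: 1 of 6.

1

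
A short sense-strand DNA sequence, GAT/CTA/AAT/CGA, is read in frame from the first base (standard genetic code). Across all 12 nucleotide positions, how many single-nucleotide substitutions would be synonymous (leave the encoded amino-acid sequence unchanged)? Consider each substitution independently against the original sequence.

Codon 1 (GAT, Asp): 1 synonymous substitution.
Codon 2 (CTA, Leu): 4 synonymous substitutions.
Codon 3 (AAT, Asn): 1 synonymous substitution.
Codon 4 (CGA, Arg): 4 synonymous substitutions.
Total: 1 + 4 + 1 + 4 = 10.

10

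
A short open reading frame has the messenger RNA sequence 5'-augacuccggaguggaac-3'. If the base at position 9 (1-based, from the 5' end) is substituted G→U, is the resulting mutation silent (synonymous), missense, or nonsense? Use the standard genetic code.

silent

Position 9 falls in codon 3: CCG → Pro.
After the substitution the codon is CCU → Pro.
Both encode Pro, so the change is synonymous.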